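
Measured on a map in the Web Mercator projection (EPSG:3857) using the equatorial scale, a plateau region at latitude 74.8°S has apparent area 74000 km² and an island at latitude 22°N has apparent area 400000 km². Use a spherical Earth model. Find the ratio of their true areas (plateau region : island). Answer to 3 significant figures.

0.0148

On Mercator the areal scale is sec²φ, so true area = apparent × cos²φ.
True area of plateau region: 74000 × cos²(74.8°) = 74000 × 0.06874 = 5087 km².
True area of island: 400000 × cos²(22°) = 400000 × 0.8597 = 343900 km².
Ratio = 5087 / 343900 ≈ 0.0148.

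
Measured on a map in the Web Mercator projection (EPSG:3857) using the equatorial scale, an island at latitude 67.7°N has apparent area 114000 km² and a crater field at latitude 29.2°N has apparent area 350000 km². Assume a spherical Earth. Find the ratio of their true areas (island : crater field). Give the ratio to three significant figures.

On Mercator the areal scale is sec²φ, so true area = apparent × cos²φ.
True area of island: 114000 × cos²(67.7°) = 114000 × 0.1440 = 16410 km².
True area of crater field: 350000 × cos²(29.2°) = 350000 × 0.7620 = 266700 km².
Ratio = 16410 / 266700 ≈ 0.0615.

0.0615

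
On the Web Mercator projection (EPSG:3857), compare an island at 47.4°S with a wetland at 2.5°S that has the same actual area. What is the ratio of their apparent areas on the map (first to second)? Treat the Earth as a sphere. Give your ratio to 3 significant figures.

2.18

On Mercator, area is exaggerated by sec²φ = 1/cos²φ.
At 47.4°: sec²(47.4°) = 1/0.6769² = 2.183.
At 2.5°: sec²(2.5°) = 1/0.9990² = 1.002.
Ratio = 2.183/1.002 = cos²(2.5°)/cos²(47.4°) ≈ 2.18.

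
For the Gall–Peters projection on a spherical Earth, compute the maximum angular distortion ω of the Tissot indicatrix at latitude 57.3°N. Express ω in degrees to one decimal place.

30.5°

The Gall–Peters projection is cylindrical equal-area with φ₀ = 45°. A cylindrical equal-area projection with standard parallel φ₀ has meridian scale h = cos φ / cos φ₀ and parallel scale k = cos φ₀ / cos φ (so areas are preserved, h·k = 1).
At 57.3°: h = 0.7640, k = 1.309; principal scales a = 1.309, b = 0.7640.
sin(ω/2) = (a − b)/(a + b) = 0.5449/2.073 = 0.2629, so ω = 2 arcsin(0.2629) ≈ 30.5°.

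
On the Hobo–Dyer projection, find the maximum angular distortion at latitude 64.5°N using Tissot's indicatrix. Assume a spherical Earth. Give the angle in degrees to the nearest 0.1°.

66.1°

Hobo–Dyer is a cylindrical equal-area projection with standard parallels at ±37.5°. A cylindrical equal-area projection with standard parallel φ₀ has meridian scale h = cos φ / cos φ₀ and parallel scale k = cos φ₀ / cos φ (so areas are preserved, h·k = 1).
At 64.5°: h = 0.5426, k = 1.843; principal scales a = 1.843, b = 0.5426.
sin(ω/2) = (a − b)/(a + b) = 1.300/2.385 = 0.5450, so ω = 2 arcsin(0.5450) ≈ 66.1°.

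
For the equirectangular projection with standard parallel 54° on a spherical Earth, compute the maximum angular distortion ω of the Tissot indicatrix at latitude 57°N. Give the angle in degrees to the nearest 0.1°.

4.4°

With standard parallel φ₀ = 54°, the equirectangular projection gives x = Rλ cos φ₀, y = Rφ, so h = 1 and k = cos 54° / cos φ.
At 57°: h = 1.000, k = 1.079; principal scales a = 1.079, b = 1.000.
sin(ω/2) = (a − b)/(a + b) = 0.07922/2.079 = 0.03810, so ω = 2 arcsin(0.03810) ≈ 4.4°.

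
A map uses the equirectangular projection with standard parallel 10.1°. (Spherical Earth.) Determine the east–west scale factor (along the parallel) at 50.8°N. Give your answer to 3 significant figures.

1.56

The equidistant cylindrical projection with φ₀ = 10.1° has h = 1 (meridians true) and k = cos φ₀ / cos φ along parallels.
k = cos 10.1° / cos 50.8° = 0.9845/0.6320 = 1.558.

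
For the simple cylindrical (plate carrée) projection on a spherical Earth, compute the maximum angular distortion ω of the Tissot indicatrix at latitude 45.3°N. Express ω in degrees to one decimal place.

20.1°

For the equirectangular projection with φ₀ = 0 (plate carrée), h = 1 along meridians and k = sec φ along parallels.
At 45.3°: h = 1.000, k = 1.422; principal scales a = 1.422, b = 1.000.
sin(ω/2) = (a − b)/(a + b) = 0.4217/2.422 = 0.1741, so ω = 2 arcsin(0.1741) ≈ 20.1°.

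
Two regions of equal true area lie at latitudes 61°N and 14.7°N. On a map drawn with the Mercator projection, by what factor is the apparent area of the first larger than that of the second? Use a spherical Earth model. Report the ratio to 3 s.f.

On Mercator, area is exaggerated by sec²φ = 1/cos²φ.
At 61°: sec²(61°) = 1/0.4848² = 4.255.
At 14.7°: sec²(14.7°) = 1/0.9673² = 1.069.
Ratio = 4.255/1.069 = cos²(14.7°)/cos²(61°) ≈ 3.98.

3.98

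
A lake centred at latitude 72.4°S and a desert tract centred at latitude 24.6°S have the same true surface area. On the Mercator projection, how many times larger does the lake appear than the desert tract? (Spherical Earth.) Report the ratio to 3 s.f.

9.04

Mercator is conformal with k = sec φ, so areal scale = k² = sec²φ.
At 72.4°: sec²(72.4°) = 1/0.3024² = 10.94.
At 24.6°: sec²(24.6°) = 1/0.9092² = 1.210.
Ratio = 10.94/1.210 = cos²(24.6°)/cos²(72.4°) ≈ 9.04.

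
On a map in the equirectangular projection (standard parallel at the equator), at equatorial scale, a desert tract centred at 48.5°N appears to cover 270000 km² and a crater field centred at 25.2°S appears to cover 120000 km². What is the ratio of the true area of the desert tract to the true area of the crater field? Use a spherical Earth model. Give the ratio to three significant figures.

1.65

Plate carrée has h = 1 and k = sec φ, giving areal scale sec φ; true area = (apparent area) · cos φ.
True area of desert tract: 270000 × cos(48.5°) = 270000 × 0.6626 = 178900 km².
True area of crater field: 120000 × cos(25.2°) = 120000 × 0.9048 = 108600 km².
Ratio = 178900 / 108600 ≈ 1.65.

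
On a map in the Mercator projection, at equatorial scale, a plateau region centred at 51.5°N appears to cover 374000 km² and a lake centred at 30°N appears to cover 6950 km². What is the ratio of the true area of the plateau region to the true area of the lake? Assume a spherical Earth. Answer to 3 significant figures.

27.8

Mercator's areal exaggeration is sec²φ; hence true area = (apparent area) · cos²φ.
True area of plateau region: 374000 × cos²(51.5°) = 374000 × 0.3875 = 144900 km².
True area of lake: 6950 × cos²(30°) = 6950 × 0.7500 = 5212 km².
Ratio = 144900 / 5212 ≈ 27.8.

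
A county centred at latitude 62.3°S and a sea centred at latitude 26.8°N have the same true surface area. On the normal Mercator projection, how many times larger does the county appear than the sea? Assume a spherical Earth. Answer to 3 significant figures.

Mercator is conformal with k = sec φ, so areal scale = k² = sec²φ.
At 62.3°: sec²(62.3°) = 1/0.4648² = 4.628.
At 26.8°: sec²(26.8°) = 1/0.8926² = 1.255.
Ratio = 4.628/1.255 = cos²(26.8°)/cos²(62.3°) ≈ 3.69.

3.69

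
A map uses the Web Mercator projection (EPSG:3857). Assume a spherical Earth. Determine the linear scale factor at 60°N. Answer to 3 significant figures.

For Mercator, h = k = sec φ (a conformal cylindrical projection has a single point scale, 1/cos φ).
k = 1/cos 60° = 1/0.5000 = 2.000.

2.00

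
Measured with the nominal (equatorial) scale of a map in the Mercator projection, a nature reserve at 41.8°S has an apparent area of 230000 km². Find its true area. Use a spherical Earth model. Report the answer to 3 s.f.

128000 km²

Mercator is conformal, so the point scale is isotropic: h = k = sec φ = 1/cos φ.
Areal scale = k² = sec²φ = 1/cos²(41.8°) = 1/0.7455² = 1.799.
True area = apparent / (areal scale) = 230000 / 1.799 ≈ 128000 km².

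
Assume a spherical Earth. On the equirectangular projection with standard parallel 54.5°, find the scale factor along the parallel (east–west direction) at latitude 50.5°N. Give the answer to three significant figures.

The equidistant cylindrical projection with φ₀ = 54.5° has h = 1 (meridians true) and k = cos φ₀ / cos φ along parallels.
k = cos 54.5° / cos 50.5° = 0.5807/0.6361 = 0.9129.

0.913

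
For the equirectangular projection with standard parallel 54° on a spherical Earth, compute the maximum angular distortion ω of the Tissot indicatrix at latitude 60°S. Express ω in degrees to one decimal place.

9.3°

With standard parallel φ₀ = 54°, the equirectangular projection gives x = Rλ cos φ₀, y = Rφ, so h = 1 and k = cos 54° / cos φ.
At 60°: h = 1.000, k = 1.176; principal scales a = 1.176, b = 1.000.
sin(ω/2) = (a − b)/(a + b) = 0.1756/2.176 = 0.08070, so ω = 2 arcsin(0.08070) ≈ 9.3°.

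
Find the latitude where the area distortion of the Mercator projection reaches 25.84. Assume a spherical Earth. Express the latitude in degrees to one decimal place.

Mercator areal scale is sec²φ.
sec²φ = 25.84  ⇒  cos²φ = 0.03870  ⇒  cos φ = 0.1967.
φ = arccos(0.1967) ≈ 78.7°.

78.7°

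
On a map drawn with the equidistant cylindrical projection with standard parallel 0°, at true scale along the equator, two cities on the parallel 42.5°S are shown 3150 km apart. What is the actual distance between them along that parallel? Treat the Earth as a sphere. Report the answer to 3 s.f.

For the equirectangular projection with φ₀ = 0 (plate carrée), h = 1 along meridians and k = sec φ along parallels.
Along the parallel at 42.5°, map distances are exaggerated by k = sec 42.5° = 1.356.
True distance = 3150 / 1.356 = 3150 × cos 42.5° ≈ 2320 km.

2320 km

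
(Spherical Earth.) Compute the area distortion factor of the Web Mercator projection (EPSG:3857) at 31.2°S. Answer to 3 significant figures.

For Mercator, h = k = sec φ (a conformal cylindrical projection has a single point scale, 1/cos φ).
Areal scale = k² = sec²φ = 1/cos²(31.2°) = 1/0.8554² = 1.367.

1.37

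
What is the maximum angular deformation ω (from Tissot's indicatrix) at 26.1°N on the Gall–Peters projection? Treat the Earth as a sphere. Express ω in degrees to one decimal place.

27.1°

Gall–Peters is a cylindrical equal-area projection with standard parallels at ±45°. For cylindrical equal-area with standard parallel φ₀, h = cos φ / cos φ₀ and k = cos φ₀ / cos φ, so h·k = 1.
At 26.1°: h = 1.270, k = 0.7874; principal scales a = 1.270, b = 0.7874.
sin(ω/2) = (a − b)/(a + b) = 0.4826/2.057 = 0.2346, so ω = 2 arcsin(0.2346) ≈ 27.1°.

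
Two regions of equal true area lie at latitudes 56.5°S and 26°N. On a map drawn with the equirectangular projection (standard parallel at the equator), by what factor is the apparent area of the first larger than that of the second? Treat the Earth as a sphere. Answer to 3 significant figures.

1.63

For the equirectangular projection with φ₀ = 0 (plate carrée), h = 1 along meridians and k = sec φ along parallels.
Areal scale at 56.5°: h·k = 1.000 × 1.812 = 1.812.
Areal scale at 26°: h·k = 1.000 × 1.113 = 1.113.
Ratio = 1.812/1.113 ≈ 1.63.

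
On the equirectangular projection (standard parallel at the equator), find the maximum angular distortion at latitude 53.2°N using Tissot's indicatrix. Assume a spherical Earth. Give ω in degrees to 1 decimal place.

Plate carrée maps x = Rλ, y = Rφ. The meridian scale is h = 1 and the parallel scale is k = 1/cos φ = sec φ.
At 53.2°: h = 1.000, k = 1.669; principal scales a = 1.669, b = 1.000.
sin(ω/2) = (a − b)/(a + b) = 0.6694/2.669 = 0.2508, so ω = 2 arcsin(0.2508) ≈ 29.0°.

29.0°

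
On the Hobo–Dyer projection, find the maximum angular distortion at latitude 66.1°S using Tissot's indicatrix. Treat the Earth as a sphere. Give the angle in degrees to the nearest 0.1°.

Hobo–Dyer is a cylindrical equal-area projection with standard parallels at ±37.5°. For cylindrical equal-area with standard parallel φ₀, h = cos φ / cos φ₀ and k = cos φ₀ / cos φ, so h·k = 1.
At 66.1°: h = 0.5107, k = 1.958; principal scales a = 1.958, b = 0.5107.
sin(ω/2) = (a − b)/(a + b) = 1.448/2.469 = 0.5863, so ω = 2 arcsin(0.5863) ≈ 71.8°.

71.8°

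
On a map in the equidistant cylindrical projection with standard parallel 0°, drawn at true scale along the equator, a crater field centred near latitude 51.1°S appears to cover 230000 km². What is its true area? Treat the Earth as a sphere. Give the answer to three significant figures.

Plate carrée maps x = Rλ, y = Rφ. The meridian scale is h = 1 and the parallel scale is k = 1/cos φ = sec φ.
Areal scale = h·k = 1 × sec φ; at 51.1°, h = 1.000, k = 1.592, so h·k = 1.592.
True area = apparent / (areal scale) = 230000 / 1.592 ≈ 144000 km².

144000 km²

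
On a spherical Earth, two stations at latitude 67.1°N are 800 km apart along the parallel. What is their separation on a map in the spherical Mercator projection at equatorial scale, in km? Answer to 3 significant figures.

2060 km

For Mercator, h = k = sec φ (a conformal cylindrical projection has a single point scale, 1/cos φ).
Along the parallel, k = sec 67.1° = 1/0.3891 = 2.570.
Map distance = 800 × 2.570 ≈ 2060 km.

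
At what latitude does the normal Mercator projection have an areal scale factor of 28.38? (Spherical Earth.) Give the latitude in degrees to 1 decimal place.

79.2°

Mercator areal scale is sec²φ.
sec²φ = 28.38  ⇒  cos²φ = 0.03524  ⇒  cos φ = 0.1877.
φ = arccos(0.1877) ≈ 79.2°.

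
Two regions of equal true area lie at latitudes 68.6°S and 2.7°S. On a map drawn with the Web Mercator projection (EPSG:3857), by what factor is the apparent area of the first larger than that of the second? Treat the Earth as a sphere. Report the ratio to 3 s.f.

7.49

Mercator is conformal with k = sec φ, so areal scale = k² = sec²φ.
At 68.6°: sec²(68.6°) = 1/0.3649² = 7.511.
At 2.7°: sec²(2.7°) = 1/0.9989² = 1.002.
Ratio = 7.511/1.002 = cos²(2.7°)/cos²(68.6°) ≈ 7.49.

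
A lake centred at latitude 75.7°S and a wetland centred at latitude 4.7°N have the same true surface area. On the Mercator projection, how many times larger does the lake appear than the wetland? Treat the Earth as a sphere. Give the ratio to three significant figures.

Mercator areal scale is sec²φ.
At 75.7°: sec²(75.7°) = 1/0.2470² = 16.39.
At 4.7°: sec²(4.7°) = 1/0.9966² = 1.007.
Ratio = 16.39/1.007 = cos²(4.7°)/cos²(75.7°) ≈ 16.3.

16.3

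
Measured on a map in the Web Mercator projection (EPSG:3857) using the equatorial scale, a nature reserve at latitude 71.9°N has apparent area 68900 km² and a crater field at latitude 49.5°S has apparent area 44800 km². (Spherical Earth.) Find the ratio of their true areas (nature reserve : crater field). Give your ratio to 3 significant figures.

On Mercator the areal scale is sec²φ, so true area = apparent × cos²φ.
True area of nature reserve: 68900 × cos²(71.9°) = 68900 × 0.09652 = 6650 km².
True area of crater field: 44800 × cos²(49.5°) = 44800 × 0.4218 = 18900 km².
Ratio = 6650 / 18900 ≈ 0.352.

0.352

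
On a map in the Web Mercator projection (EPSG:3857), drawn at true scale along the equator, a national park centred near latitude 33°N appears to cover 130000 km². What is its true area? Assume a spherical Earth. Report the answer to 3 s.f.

91400 km²

For Mercator, h = k = sec φ (a conformal cylindrical projection has a single point scale, 1/cos φ).
Areal scale = k² = sec²φ = 1/cos²(33°) = 1/0.8387² = 1.422.
True area = apparent / (areal scale) = 130000 / 1.422 ≈ 91400 km².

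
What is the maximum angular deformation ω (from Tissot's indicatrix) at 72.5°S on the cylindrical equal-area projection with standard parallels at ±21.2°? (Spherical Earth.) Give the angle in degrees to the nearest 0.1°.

Cylindrical equal-area (φ₀ = 21.2°): h = cos φ / cos 21.2° along meridians, k = cos 21.2° / cos φ along parallels; h·k = 1.
At 72.5°: h = 0.3225, k = 3.100; principal scales a = 3.100, b = 0.3225.
sin(ω/2) = (a − b)/(a + b) = 2.778/3.423 = 0.8115, so ω = 2 arcsin(0.8115) ≈ 108.5°.

108.5°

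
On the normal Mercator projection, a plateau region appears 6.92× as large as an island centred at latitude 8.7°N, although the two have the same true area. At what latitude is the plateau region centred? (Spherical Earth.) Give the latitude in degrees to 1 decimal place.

67.9°

Mercator areal scale is sec²φ, so apparent-area ratio = sec²φ₁ / sec²φ₂ = cos²φ₂ / cos²φ₁.
cos²φ₂ / cos²φ₁ = 6.92  ⇒  cos φ₁ = cos 8.7° / √6.92 = 0.9885/2.631 = 0.3758.
φ₁ = arccos(0.3758) ≈ 67.9°.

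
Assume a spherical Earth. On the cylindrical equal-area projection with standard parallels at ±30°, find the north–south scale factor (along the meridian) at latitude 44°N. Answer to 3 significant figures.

A cylindrical equal-area projection with standard parallel φ₀ has meridian scale h = cos φ / cos φ₀ and parallel scale k = cos φ₀ / cos φ (so areas are preserved, h·k = 1).
h = cos 44° / cos 30° = 0.7193/0.8660 = 0.8306.

0.831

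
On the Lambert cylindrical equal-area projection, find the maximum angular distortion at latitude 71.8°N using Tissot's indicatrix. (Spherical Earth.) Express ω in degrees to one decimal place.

110.6°

The Lambert cylindrical equal-area projection is the cylindrical equal-area projection with its standard parallel at the equator (φ₀ = 0). For cylindrical equal-area with standard parallel φ₀, h = cos φ / cos φ₀ and k = cos φ₀ / cos φ, so h·k = 1.
At 71.8°: h = 0.3123, k = 3.202; principal scales a = 3.202, b = 0.3123.
sin(ω/2) = (a − b)/(a + b) = 2.889/3.514 = 0.8222, so ω = 2 arcsin(0.8222) ≈ 110.6°.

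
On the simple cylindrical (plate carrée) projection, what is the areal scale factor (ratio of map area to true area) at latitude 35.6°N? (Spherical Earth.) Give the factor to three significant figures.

1.23

Plate carrée maps x = Rλ, y = Rφ. The meridian scale is h = 1 and the parallel scale is k = 1/cos φ = sec φ.
Areal scale = h·k = 1 × sec φ; at 35.6°, h = 1.000, k = 1.230, so h·k = 1.230.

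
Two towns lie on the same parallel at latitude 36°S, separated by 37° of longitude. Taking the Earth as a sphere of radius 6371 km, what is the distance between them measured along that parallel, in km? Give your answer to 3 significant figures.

Arc length along a parallel = R cos φ · Δλ (with Δλ in radians).
= 6371 × cos 36° × (37° × π/180) = 6371 × 0.8090 × 0.6458 ≈ 3330 km.

3330 km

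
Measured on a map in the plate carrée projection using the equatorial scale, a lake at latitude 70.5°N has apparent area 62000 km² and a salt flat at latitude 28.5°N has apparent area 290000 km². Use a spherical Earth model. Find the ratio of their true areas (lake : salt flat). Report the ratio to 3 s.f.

0.0812

Plate carrée has h = 1 and k = sec φ, giving areal scale sec φ; true area = (apparent area) · cos φ.
True area of lake: 62000 × cos(70.5°) = 62000 × 0.3338 = 20700 km².
True area of salt flat: 290000 × cos(28.5°) = 290000 × 0.8788 = 254900 km².
Ratio = 20700 / 254900 ≈ 0.0812.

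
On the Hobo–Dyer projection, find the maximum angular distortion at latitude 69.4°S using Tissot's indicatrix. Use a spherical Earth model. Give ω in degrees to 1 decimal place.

Hobo–Dyer is a cylindrical equal-area projection with standard parallels at ±37.5°. A cylindrical equal-area projection with standard parallel φ₀ has meridian scale h = cos φ / cos φ₀ and parallel scale k = cos φ₀ / cos φ (so areas are preserved, h·k = 1).
At 69.4°: h = 0.4435, k = 2.255; principal scales a = 2.255, b = 0.4435.
sin(ω/2) = (a − b)/(a + b) = 1.811/2.698 = 0.6713, so ω = 2 arcsin(0.6713) ≈ 84.3°.

84.3°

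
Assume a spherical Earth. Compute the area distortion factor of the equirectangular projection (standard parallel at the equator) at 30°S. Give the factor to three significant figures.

1.15

Plate carrée maps x = Rλ, y = Rφ. The meridian scale is h = 1 and the parallel scale is k = 1/cos φ = sec φ.
Areal scale = h·k = 1 × sec φ; at 30°, h = 1.000, k = 1.155, so h·k = 1.155.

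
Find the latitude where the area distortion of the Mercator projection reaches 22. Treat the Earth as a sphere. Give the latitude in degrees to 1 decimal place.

77.7°

Mercator areal scale is sec²φ.
sec²φ = 22  ⇒  cos²φ = 0.04545  ⇒  cos φ = 0.2132.
φ = arccos(0.2132) ≈ 77.7°.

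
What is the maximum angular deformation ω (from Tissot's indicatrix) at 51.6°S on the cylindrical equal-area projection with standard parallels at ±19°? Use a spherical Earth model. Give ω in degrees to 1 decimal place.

For cylindrical equal-area with standard parallel φ₀, h = cos φ / cos φ₀ and k = cos φ₀ / cos φ, so h·k = 1.
At 51.6°: h = 0.6569, k = 1.522; principal scales a = 1.522, b = 0.6569.
sin(ω/2) = (a − b)/(a + b) = 0.8653/2.179 = 0.3971, so ω = 2 arcsin(0.3971) ≈ 46.8°.

46.8°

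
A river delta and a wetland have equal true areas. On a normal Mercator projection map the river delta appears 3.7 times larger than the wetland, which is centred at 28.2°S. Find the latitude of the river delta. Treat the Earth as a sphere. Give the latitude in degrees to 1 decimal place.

Mercator areal scale is sec²φ, so apparent-area ratio = sec²φ₁ / sec²φ₂ = cos²φ₂ / cos²φ₁.
cos²φ₂ / cos²φ₁ = 3.7  ⇒  cos φ₁ = cos 28.2° / √3.7 = 0.8813/1.924 = 0.4582.
φ₁ = arccos(0.4582) ≈ 62.7°.

62.7°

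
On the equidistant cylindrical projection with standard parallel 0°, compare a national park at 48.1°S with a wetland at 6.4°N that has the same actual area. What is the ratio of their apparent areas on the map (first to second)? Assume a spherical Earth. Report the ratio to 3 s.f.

For the equirectangular projection with φ₀ = 0 (plate carrée), h = 1 along meridians and k = sec φ along parallels.
Areal scale at 48.1°: h·k = 1.000 × 1.497 = 1.497.
Areal scale at 6.4°: h·k = 1.000 × 1.006 = 1.006.
Ratio = 1.497/1.006 ≈ 1.49.

1.49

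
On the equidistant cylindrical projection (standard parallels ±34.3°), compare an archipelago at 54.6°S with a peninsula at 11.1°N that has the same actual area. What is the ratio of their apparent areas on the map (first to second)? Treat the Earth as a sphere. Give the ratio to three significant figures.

1.69

With standard parallel φ₀ = 34.3°, the equirectangular projection gives x = Rλ cos φ₀, y = Rφ, so h = 1 and k = cos 34.3° / cos φ.
Areal scale at 54.6°: h·k = 1.000 × 1.426 = 1.426.
Areal scale at 11.1°: h·k = 1.000 × 0.8418 = 0.8418.
Ratio = 1.426/0.8418 ≈ 1.69.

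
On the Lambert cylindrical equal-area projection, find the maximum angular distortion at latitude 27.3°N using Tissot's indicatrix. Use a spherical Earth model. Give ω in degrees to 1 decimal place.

The Lambert cylindrical equal-area projection is the cylindrical equal-area projection with its standard parallel at the equator (φ₀ = 0). A cylindrical equal-area projection with standard parallel φ₀ has meridian scale h = cos φ / cos φ₀ and parallel scale k = cos φ₀ / cos φ (so areas are preserved, h·k = 1).
At 27.3°: h = 0.8886, k = 1.125; principal scales a = 1.125, b = 0.8886.
sin(ω/2) = (a − b)/(a + b) = 0.2367/2.014 = 0.1175, so ω = 2 arcsin(0.1175) ≈ 13.5°.

13.5°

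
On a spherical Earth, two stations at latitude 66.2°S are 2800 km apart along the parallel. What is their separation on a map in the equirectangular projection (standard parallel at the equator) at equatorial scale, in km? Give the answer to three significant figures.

Plate carrée maps x = Rλ, y = Rφ. The meridian scale is h = 1 and the parallel scale is k = 1/cos φ = sec φ.
Along the parallel, k = sec 66.2° = 1/0.4035 = 2.478.
Map distance = 2800 × 2.478 ≈ 6940 km.

6940 km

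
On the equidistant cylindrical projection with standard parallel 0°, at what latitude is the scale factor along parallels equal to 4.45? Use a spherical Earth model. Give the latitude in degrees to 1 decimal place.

77.0°

Plate carrée: h = 1, k = sec φ along parallels.
sec φ = 4.45  ⇒  cos φ = 0.2247  ⇒  φ ≈ 77.0°.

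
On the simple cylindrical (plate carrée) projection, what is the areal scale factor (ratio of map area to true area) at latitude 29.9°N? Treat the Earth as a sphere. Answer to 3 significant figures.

1.15

Plate carrée maps x = Rλ, y = Rφ. The meridian scale is h = 1 and the parallel scale is k = 1/cos φ = sec φ.
Areal scale = h·k = 1 × sec φ; at 29.9°, h = 1.000, k = 1.154, so h·k = 1.154.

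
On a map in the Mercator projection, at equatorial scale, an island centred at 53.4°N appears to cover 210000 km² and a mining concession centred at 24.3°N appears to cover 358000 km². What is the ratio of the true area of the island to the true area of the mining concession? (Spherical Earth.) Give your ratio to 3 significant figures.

0.251

Mercator's areal exaggeration is sec²φ; hence true area = (apparent area) · cos²φ.
True area of island: 210000 × cos²(53.4°) = 210000 × 0.3555 = 74650 km².
True area of mining concession: 358000 × cos²(24.3°) = 358000 × 0.8307 = 297400 km².
Ratio = 74650 / 297400 ≈ 0.251.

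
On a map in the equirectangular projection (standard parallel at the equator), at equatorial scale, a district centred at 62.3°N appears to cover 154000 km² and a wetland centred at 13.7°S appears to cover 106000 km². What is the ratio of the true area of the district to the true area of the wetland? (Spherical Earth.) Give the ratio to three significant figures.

0.695

Plate carrée has h = 1 and k = sec φ, giving areal scale sec φ; true area = (apparent area) · cos φ.
True area of district: 154000 × cos(62.3°) = 154000 × 0.4648 = 71590 km².
True area of wetland: 106000 × cos(13.7°) = 106000 × 0.9715 = 103000 km².
Ratio = 71590 / 103000 ≈ 0.695.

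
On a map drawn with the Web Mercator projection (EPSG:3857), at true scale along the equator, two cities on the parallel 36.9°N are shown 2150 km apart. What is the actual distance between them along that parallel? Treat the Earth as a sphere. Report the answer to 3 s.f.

1720 km

The Mercator projection is conformal; its linear scale factor is the same in every direction and equals sec φ = 1/cos φ.
Along the parallel at 36.9°, map distances are exaggerated by k = sec 36.9° = 1.250.
True distance = 2150 / 1.250 = 2150 × cos 36.9° ≈ 1720 km.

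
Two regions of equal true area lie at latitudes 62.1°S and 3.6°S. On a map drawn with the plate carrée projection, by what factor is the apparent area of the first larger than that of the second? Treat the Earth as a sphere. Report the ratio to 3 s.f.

2.13

In the plate carrée (x = Rλ, y = Rφ), meridians are true-scale (h = 1) and parallels are stretched by k = sec φ.
Areal scale at 62.1°: h·k = 1.000 × 2.137 = 2.137.
Areal scale at 3.6°: h·k = 1.000 × 1.002 = 1.002.
Ratio = 2.137/1.002 ≈ 2.13.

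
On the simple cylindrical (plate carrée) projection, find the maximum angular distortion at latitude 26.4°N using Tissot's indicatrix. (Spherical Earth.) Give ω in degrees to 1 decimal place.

6.3°

For the equirectangular projection with φ₀ = 0 (plate carrée), h = 1 along meridians and k = sec φ along parallels.
At 26.4°: h = 1.000, k = 1.116; principal scales a = 1.116, b = 1.000.
sin(ω/2) = (a − b)/(a + b) = 0.1164/2.116 = 0.05501, so ω = 2 arcsin(0.05501) ≈ 6.3°.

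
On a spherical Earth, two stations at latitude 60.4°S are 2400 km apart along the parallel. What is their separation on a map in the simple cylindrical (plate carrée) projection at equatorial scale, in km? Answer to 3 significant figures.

In the plate carrée (x = Rλ, y = Rφ), meridians are true-scale (h = 1) and parallels are stretched by k = sec φ.
Along the parallel, k = sec 60.4° = 1/0.4939 = 2.025.
Map distance = 2400 × 2.025 ≈ 4860 km.

4860 km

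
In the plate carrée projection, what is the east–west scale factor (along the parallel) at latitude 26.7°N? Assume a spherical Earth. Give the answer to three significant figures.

1.12

For the equirectangular projection with φ₀ = 0 (plate carrée), h = 1 along meridians and k = sec φ along parallels.
k = 1/cos 26.7° = 1/0.8934 = 1.119.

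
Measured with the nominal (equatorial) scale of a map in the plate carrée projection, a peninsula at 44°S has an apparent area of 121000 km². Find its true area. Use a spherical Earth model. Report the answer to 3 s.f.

87000 km²

Plate carrée maps x = Rλ, y = Rφ. The meridian scale is h = 1 and the parallel scale is k = 1/cos φ = sec φ.
Areal scale = h·k = 1 × sec φ; at 44°, h = 1.000, k = 1.390, so h·k = 1.390.
True area = apparent / (areal scale) = 121000 / 1.390 ≈ 87000 km².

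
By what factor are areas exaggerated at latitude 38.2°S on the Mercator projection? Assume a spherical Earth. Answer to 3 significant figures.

The Mercator projection is conformal; its linear scale factor is the same in every direction and equals sec φ = 1/cos φ.
Areal scale = k² = sec²φ = 1/cos²(38.2°) = 1/0.7859² = 1.619.

1.62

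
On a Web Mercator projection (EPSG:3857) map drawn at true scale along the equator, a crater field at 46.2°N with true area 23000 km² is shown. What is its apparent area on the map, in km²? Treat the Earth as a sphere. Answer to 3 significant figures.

48000 km²

Mercator is conformal, so the point scale is isotropic: h = k = sec φ = 1/cos φ.
Areal scale = k² = sec²φ = 1/cos²(46.2°) = 1/0.6921² = 2.087.
Apparent area = 23000 × 2.087 ≈ 48000 km².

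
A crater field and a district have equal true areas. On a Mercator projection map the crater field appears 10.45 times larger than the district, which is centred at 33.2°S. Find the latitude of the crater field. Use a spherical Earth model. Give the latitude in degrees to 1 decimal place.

Mercator areal scale is sec²φ, so apparent-area ratio = sec²φ₁ / sec²φ₂ = cos²φ₂ / cos²φ₁.
cos²φ₂ / cos²φ₁ = 10.45  ⇒  cos φ₁ = cos 33.2° / √10.45 = 0.8368/3.233 = 0.2588.
φ₁ = arccos(0.2588) ≈ 75.0°.

75.0°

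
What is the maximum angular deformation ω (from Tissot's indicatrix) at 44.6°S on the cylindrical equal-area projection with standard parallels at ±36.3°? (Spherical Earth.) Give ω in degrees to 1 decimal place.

For cylindrical equal-area with standard parallel φ₀, h = cos φ / cos φ₀ and k = cos φ₀ / cos φ, so h·k = 1.
At 44.6°: h = 0.8835, k = 1.132; principal scales a = 1.132, b = 0.8835.
sin(ω/2) = (a − b)/(a + b) = 0.2484/2.015 = 0.1233, so ω = 2 arcsin(0.1233) ≈ 14.2°.

14.2°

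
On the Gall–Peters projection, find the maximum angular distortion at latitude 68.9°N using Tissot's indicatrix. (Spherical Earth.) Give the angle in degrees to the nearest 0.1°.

72.1°

The Gall–Peters projection is cylindrical equal-area with φ₀ = 45°. For cylindrical equal-area with standard parallel φ₀, h = cos φ / cos φ₀ and k = cos φ₀ / cos φ, so h·k = 1.
At 68.9°: h = 0.5091, k = 1.964; principal scales a = 1.964, b = 0.5091.
sin(ω/2) = (a − b)/(a + b) = 1.455/2.473 = 0.5883, so ω = 2 arcsin(0.5883) ≈ 72.1°.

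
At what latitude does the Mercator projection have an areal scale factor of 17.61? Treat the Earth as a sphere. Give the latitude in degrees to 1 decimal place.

76.2°

Mercator areal scale is sec²φ.
sec²φ = 17.61  ⇒  cos²φ = 0.05679  ⇒  cos φ = 0.2383.
φ = arccos(0.2383) ≈ 76.2°.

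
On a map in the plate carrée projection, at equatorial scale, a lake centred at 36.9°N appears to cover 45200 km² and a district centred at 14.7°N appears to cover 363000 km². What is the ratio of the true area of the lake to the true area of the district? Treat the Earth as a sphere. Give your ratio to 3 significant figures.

Plate carrée has h = 1 and k = sec φ, giving areal scale sec φ; true area = (apparent area) · cos φ.
True area of lake: 45200 × cos(36.9°) = 45200 × 0.7997 = 36150 km².
True area of district: 363000 × cos(14.7°) = 363000 × 0.9673 = 351100 km².
Ratio = 36150 / 351100 ≈ 0.103.

0.103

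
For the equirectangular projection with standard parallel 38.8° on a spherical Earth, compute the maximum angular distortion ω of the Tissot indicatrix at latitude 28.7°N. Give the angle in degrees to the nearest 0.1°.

With standard parallel φ₀ = 38.8°, the equirectangular projection gives x = Rλ cos φ₀, y = Rφ, so h = 1 and k = cos 38.8° / cos φ.
At 28.7°: h = 1.000, k = 0.8885; principal scales a = 1.000, b = 0.8885.
sin(ω/2) = (a − b)/(a + b) = 0.1115/1.888 = 0.05905, so ω = 2 arcsin(0.05905) ≈ 6.8°.

6.8°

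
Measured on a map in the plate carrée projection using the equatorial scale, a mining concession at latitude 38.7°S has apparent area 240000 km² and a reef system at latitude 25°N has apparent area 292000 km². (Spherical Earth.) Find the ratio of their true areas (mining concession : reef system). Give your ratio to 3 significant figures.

On the plate carrée, areal scale = h·k = 1 × sec φ, so true area = apparent × cos φ.
True area of mining concession: 240000 × cos(38.7°) = 240000 × 0.7804 = 187300 km².
True area of reef system: 292000 × cos(25°) = 292000 × 0.9063 = 264600 km².
Ratio = 187300 / 264600 ≈ 0.708.

0.708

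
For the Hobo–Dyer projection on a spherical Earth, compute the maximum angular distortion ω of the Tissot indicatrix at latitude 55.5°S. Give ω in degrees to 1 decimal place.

37.9°

Hobo–Dyer is a cylindrical equal-area projection with standard parallels at ±37.5°. For cylindrical equal-area with standard parallel φ₀, h = cos φ / cos φ₀ and k = cos φ₀ / cos φ, so h·k = 1.
At 55.5°: h = 0.7139, k = 1.401; principal scales a = 1.401, b = 0.7139.
sin(ω/2) = (a − b)/(a + b) = 0.6867/2.115 = 0.3248, so ω = 2 arcsin(0.3248) ≈ 37.9°.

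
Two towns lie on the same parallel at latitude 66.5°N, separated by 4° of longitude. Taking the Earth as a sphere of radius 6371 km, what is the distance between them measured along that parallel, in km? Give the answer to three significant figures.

177 km

Arc length along a parallel = R cos φ · Δλ (with Δλ in radians).
= 6371 × cos 66.5° × (4° × π/180) = 6371 × 0.3987 × 0.06981 ≈ 177 km.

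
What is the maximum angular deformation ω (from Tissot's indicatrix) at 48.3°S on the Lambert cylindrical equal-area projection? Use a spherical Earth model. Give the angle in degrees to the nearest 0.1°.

The Lambert cylindrical equal-area projection is the cylindrical equal-area projection with its standard parallel at the equator (φ₀ = 0). Cylindrical equal-area (φ₀ = 0°): h = cos φ / cos 0° along meridians, k = cos 0° / cos φ along parallels; h·k = 1.
At 48.3°: h = 0.6652, k = 1.503; principal scales a = 1.503, b = 0.6652.
sin(ω/2) = (a − b)/(a + b) = 0.8380/2.168 = 0.3865, so ω = 2 arcsin(0.3865) ≈ 45.5°.

45.5°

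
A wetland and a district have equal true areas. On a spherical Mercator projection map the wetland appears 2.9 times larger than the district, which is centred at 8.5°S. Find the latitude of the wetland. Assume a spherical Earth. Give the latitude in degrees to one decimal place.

54.5°

On Mercator, (apparent₁)/(apparent₂) = sec²φ₁ / sec²φ₂ when true areas are equal.
cos²φ₂ / cos²φ₁ = 2.9  ⇒  cos φ₁ = cos 8.5° / √2.9 = 0.9890/1.703 = 0.5808.
φ₁ = arccos(0.5808) ≈ 54.5°.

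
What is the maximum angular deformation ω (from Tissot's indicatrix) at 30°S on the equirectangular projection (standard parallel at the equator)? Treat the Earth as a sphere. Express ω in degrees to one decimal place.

8.2°

Plate carrée maps x = Rλ, y = Rφ. The meridian scale is h = 1 and the parallel scale is k = 1/cos φ = sec φ.
At 30°: h = 1.000, k = 1.155; principal scales a = 1.155, b = 1.000.
sin(ω/2) = (a − b)/(a + b) = 0.1547/2.155 = 0.07180, so ω = 2 arcsin(0.07180) ≈ 8.2°.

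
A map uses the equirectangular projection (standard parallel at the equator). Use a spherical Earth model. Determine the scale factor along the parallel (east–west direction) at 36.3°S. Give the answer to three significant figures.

Plate carrée maps x = Rλ, y = Rφ. The meridian scale is h = 1 and the parallel scale is k = 1/cos φ = sec φ.
k = 1/cos 36.3° = 1/0.8059 = 1.241.

1.24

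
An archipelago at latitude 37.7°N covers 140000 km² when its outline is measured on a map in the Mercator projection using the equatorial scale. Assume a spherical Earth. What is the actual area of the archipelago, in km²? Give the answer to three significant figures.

The Mercator projection is conformal; its linear scale factor is the same in every direction and equals sec φ = 1/cos φ.
Areal scale = k² = sec²φ = 1/cos²(37.7°) = 1/0.7912² = 1.597.
True area = apparent / (areal scale) = 140000 / 1.597 ≈ 87600 km².

87600 km²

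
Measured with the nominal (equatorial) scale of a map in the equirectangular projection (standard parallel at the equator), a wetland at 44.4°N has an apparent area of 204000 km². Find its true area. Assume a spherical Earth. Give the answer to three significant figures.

146000 km²

In the plate carrée (x = Rλ, y = Rφ), meridians are true-scale (h = 1) and parallels are stretched by k = sec φ.
Areal scale = h·k = 1 × sec φ; at 44.4°, h = 1.000, k = 1.400, so h·k = 1.400.
True area = apparent / (areal scale) = 204000 / 1.400 ≈ 146000 km².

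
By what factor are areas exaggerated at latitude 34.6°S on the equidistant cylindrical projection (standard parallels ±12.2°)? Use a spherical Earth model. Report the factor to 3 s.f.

With standard parallel φ₀ = 12.2°, the equirectangular projection gives x = Rλ cos φ₀, y = Rφ, so h = 1 and k = cos 12.2° / cos φ.
Areal scale = h·k = 1 × cos φ₀ / cos φ; at 34.6°, h = 1.000, k = 1.187, so h·k = 1.187.

1.19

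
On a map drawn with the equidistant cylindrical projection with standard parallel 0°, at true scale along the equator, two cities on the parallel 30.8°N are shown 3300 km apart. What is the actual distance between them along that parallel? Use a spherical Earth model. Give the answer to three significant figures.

2830 km

For the equirectangular projection with φ₀ = 0 (plate carrée), h = 1 along meridians and k = sec φ along parallels.
Along the parallel at 30.8°, map distances are exaggerated by k = sec 30.8° = 1.164.
True distance = 3300 / 1.164 = 3300 × cos 30.8° ≈ 2830 km.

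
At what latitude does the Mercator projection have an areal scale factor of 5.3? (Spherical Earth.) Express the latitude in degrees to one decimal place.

64.3°

Mercator areal scale is sec²φ.
sec²φ = 5.3  ⇒  cos²φ = 0.1887  ⇒  cos φ = 0.4344.
φ = arccos(0.4344) ≈ 64.3°.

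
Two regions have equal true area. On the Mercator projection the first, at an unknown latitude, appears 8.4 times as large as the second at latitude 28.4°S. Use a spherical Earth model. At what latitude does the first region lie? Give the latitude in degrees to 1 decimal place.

Mercator areal scale is sec²φ, so apparent-area ratio = sec²φ₁ / sec²φ₂ = cos²φ₂ / cos²φ₁.
cos²φ₂ / cos²φ₁ = 8.4  ⇒  cos φ₁ = cos 28.4° / √8.4 = 0.8796/2.898 = 0.3035.
φ₁ = arccos(0.3035) ≈ 72.3°.

72.3°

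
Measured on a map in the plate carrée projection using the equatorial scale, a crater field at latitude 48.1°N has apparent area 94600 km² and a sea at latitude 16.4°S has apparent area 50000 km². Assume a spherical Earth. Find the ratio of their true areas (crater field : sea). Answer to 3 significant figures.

Plate carrée has h = 1 and k = sec φ, giving areal scale sec φ; true area = (apparent area) · cos φ.
True area of crater field: 94600 × cos(48.1°) = 94600 × 0.6678 = 63180 km².
True area of sea: 50000 × cos(16.4°) = 50000 × 0.9593 = 47970 km².
Ratio = 63180 / 47970 ≈ 1.32.

1.32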